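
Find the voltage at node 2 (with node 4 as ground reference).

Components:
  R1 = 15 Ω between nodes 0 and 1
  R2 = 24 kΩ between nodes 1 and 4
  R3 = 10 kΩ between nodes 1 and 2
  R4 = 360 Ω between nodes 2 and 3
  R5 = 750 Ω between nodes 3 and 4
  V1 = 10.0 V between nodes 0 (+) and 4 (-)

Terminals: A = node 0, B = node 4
Nodal analysis, taking node 4 as the 0 V reference.
Source V1 fixes V_0 = 10 V.
KCL at each unknown node (sum of currents leaving = 0; resistances in Ω):
  Node 1: (V_1 - 10)/15 + (V_1 - 0)/24000 + (V_1 - V_2)/10000 = 0
  Node 2: (V_2 - V_1)/10000 + (V_2 - V_3)/360 = 0
  Node 3: (V_3 - V_2)/360 + (V_3 - 0)/750 = 0
Collecting terms (coefficients in siemens):
  0.06681·V_1 - 0.0001·V_2 = 0.6667
  0.002878·V_2 - 0.0001·V_1 - 0.002778·V_3 = 0
  0.004111·V_3 - 0.002778·V_2 = 0
Solving these 3 simultaneous equations (Gaussian elimination) gives:
  V_1 = 9.98 V, V_2 = 0.9971 V, V_3 = 0.6737 V
The requested potential is V_2 = 0.9971 V.

Final answer: V_2 = 0.9971 V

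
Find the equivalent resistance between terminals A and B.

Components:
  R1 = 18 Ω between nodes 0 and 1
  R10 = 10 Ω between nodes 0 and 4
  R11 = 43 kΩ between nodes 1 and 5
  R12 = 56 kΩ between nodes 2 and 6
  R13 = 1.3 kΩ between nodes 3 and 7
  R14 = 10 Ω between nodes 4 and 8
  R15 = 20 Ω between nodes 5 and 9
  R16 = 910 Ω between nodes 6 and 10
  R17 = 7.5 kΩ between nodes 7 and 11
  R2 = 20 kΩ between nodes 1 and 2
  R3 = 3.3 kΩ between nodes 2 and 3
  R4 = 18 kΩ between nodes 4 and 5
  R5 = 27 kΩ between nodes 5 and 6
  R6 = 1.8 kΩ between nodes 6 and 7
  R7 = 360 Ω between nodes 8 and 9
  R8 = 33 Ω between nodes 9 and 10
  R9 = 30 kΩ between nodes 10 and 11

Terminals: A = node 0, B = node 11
The network is not a plain series/parallel combination. Inject a 1 A test current into terminal A (node 0) and return it from terminal B (node 11); then R_eq = V_A / (1 A).
Nodal analysis, taking node 11 as the 0 V reference.
Current source I_test pushes 1 A into node 0 and draws it out of node 11.
KCL at each unknown node (sum of currents leaving = 0; resistances in Ω):
  Node 0: (V_0 - V_1)/18 + (V_0 - V_4)/10 - 1 = 0
  Node 1: (V_1 - V_0)/18 + (V_1 - V_2)/20000 + (V_1 - V_5)/43000 = 0
  Node 2: (V_2 - V_1)/20000 + (V_2 - V_3)/3300 + (V_2 - V_6)/56000 = 0
  Node 3: (V_3 - V_2)/3300 + (V_3 - V_7)/1300 = 0
  Node 4: (V_4 - V_0)/10 + (V_4 - V_5)/18000 + (V_4 - V_8)/10 = 0
  Node 5: (V_5 - V_1)/43000 + (V_5 - V_4)/18000 + (V_5 - V_6)/27000 + (V_5 - V_9)/20 = 0
  Node 6: (V_6 - V_2)/56000 + (V_6 - V_5)/27000 + (V_6 - V_7)/1800 + (V_6 - V_10)/910 = 0
  Node 7: (V_7 - V_3)/1300 + (V_7 - V_6)/1800 + (V_7 - 0)/7500 = 0
  Node 8: (V_8 - V_4)/10 + (V_8 - V_9)/360 = 0
  Node 9: (V_9 - V_5)/20 + (V_9 - V_8)/360 + (V_9 - V_10)/33 = 0
  Node 10: (V_10 - V_6)/910 + (V_10 - V_9)/33 + (V_10 - 0)/30000 = 0
Collecting terms (coefficients in siemens):
  0.1556·V_0 - 0.05556·V_1 - 0.1·V_4 = 1
  0.05563·V_1 - 0.05556·V_0 - 0.00005·V_2 - 0.00002326·V_5 = 0
  0.0003709·V_2 - 0.00005·V_1 - 0.000303·V_3 - 0.00001786·V_6 = 0
  0.001072·V_3 - 0.000303·V_2 - 0.0007692·V_7 = 0
  0.2001·V_4 - 0.1·V_0 - 0.00005556·V_5 - 0.1·V_8 = 0
  0.05012·V_5 - 0.00002326·V_1 - 0.00005556·V_4 - 0.00003704·V_6 - 0.05·V_9 = 0
  0.001709·V_6 - 0.00001786·V_2 - 0.00003704·V_5 - 0.0005556·V_7 - 0.001099·V_10 = 0
  0.001458·V_7 - 0.0007692·V_3 - 0.0005556·V_6 = 0
  0.1028·V_8 - 0.1·V_4 - 0.002778·V_9 = 0
  0.08308·V_9 - 0.05·V_5 - 0.002778·V_8 - 0.0303·V_10 = 0
  0.03144·V_10 - 0.001099·V_6 - 0.0303·V_9 = 0
Solving these 11 simultaneous equations (Gaussian elimination) gives:
  V_0 = 7782 V, V_1 = 7780 V, V_2 = 6094 V, V_3 = 5773 V
  V_4 = 7773 V, V_5 = 7444 V, V_6 = 6826 V, V_7 = 5646 V
  V_8 = 7764 V, V_9 = 7443 V, V_10 = 7414 V
R_eq = V_0 / 1 A = 7782 Ω = 7.782 kΩ

Final answer: 7.782 kΩ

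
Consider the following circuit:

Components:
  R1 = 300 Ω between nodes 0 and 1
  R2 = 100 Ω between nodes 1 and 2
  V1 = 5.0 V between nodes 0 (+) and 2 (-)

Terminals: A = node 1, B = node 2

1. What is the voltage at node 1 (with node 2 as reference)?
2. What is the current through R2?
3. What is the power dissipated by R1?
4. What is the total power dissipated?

Nodal analysis, taking node 2 as the 0 V reference.
Source V1 fixes V_0 = 5 V.
KCL at each unknown node (sum of currents leaving = 0; resistances in Ω):
  Node 1: (V_1 - 5)/300 + (V_1 - 0)/100 = 0
Collecting terms: 0.01333 × V_1 = 0.01667  =>  V_1 = 1.25 V
Part 1:
  Read off the nodal solution: V_1 = 1.25 V
Part 2:
  I_R2 = (V_1 - V_2)/R2 = (1.25 - 0)/100 = 0.0125 A
  Magnitude: I_R2 = 0.0125 A
Part 3:
  I_R1 = (V_0 - V_1)/R1 = (5 - 1.25)/300 = 0.0125 A
  P_R1 = I_R1² × R1 = (0.0125)² × 300 = 0.04688 W
Part 4:
  Power in each resistor, P = (ΔV)²/R:
    P_R1 = (5 - 1.25)²/300 = 0.04688 W
    P_R2 = (1.25 - 0)²/100 = 0.01562 W
  P_total = P_R1 + P_R2 = 0.0625 W

Final answers:
1. V_1 = 1.25 V
2. I_R2 = 0.0125 A
3. P_R1 = 0.04688 W
4. P_total = 0.0625 W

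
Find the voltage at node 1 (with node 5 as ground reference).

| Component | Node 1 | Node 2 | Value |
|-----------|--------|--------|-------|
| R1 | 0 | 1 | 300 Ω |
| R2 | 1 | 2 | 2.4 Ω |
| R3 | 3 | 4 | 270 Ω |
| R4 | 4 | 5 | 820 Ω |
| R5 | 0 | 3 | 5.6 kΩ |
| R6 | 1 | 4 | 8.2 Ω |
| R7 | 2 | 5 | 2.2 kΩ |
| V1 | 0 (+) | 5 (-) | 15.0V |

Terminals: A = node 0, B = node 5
Nodal analysis, taking node 5 as the 0 V reference.
Source V1 fixes V_0 = 15 V.
KCL at each unknown node (sum of currents leaving = 0; resistances in Ω):
  Node 1: (V_1 - 15)/300 + (V_1 - V_2)/2.4 + (V_1 - V_4)/8.2 = 0
  Node 2: (V_2 - V_1)/2.4 + (V_2 - 0)/2200 = 0
  Node 3: (V_3 - V_4)/270 + (V_3 - 15)/5600 = 0
  Node 4: (V_4 - V_3)/270 + (V_4 - 0)/820 + (V_4 - V_1)/8.2 = 0
Collecting terms (coefficients in siemens):
  0.542·V_1 - 0.4167·V_2 - 0.122·V_4 = 0.05
  0.4171·V_2 - 0.4167·V_1 = 0
  0.003882·V_3 - 0.003704·V_4 = 0.002679
  0.1269·V_4 - 0.122·V_1 - 0.003704·V_3 = 0
Solving these 4 simultaneous equations (Gaussian elimination) gives:
  V_1 = 10.18 V, V_2 = 10.17 V, V_3 = 10.31 V, V_4 = 10.08 V
The requested potential is V_1 = 10.18 V.

Final answer: V_1 = 10.18 V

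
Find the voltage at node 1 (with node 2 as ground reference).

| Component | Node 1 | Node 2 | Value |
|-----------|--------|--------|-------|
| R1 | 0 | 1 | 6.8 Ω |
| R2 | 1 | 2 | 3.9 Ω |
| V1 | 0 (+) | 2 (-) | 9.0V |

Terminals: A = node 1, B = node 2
Nodal analysis, taking node 2 as the 0 V reference.
Source V1 fixes V_0 = 9 V.
KCL at each unknown node (sum of currents leaving = 0; resistances in Ω):
  Node 1: (V_1 - 9)/6.8 + (V_1 - 0)/3.9 = 0
Collecting terms: 0.4035 × V_1 = 1.324  =>  V_1 = 3.28 V
The requested potential is V_1 = 3.28 V.

Final answer: V_1 = 3.28 V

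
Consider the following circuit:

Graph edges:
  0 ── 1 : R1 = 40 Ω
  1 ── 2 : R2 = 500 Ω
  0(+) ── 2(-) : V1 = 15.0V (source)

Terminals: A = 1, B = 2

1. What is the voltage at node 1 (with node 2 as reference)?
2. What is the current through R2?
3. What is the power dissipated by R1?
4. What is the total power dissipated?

Nodal analysis, taking node 2 as the 0 V reference.
Source V1 fixes V_0 = 15 V.
KCL at each unknown node (sum of currents leaving = 0; resistances in Ω):
  Node 1: (V_1 - 15)/40 + (V_1 - 0)/500 = 0
Collecting terms: 0.027 × V_1 = 0.375  =>  V_1 = 13.89 V
Part 1:
  Read off the nodal solution: V_1 = 13.89 V
Part 2:
  I_R2 = (V_1 - V_2)/R2 = (13.89 - 0)/500 = 0.02778 A
  Magnitude: I_R2 = 0.02778 A
Part 3:
  I_R1 = (V_0 - V_1)/R1 = (15 - 13.89)/40 = 0.02778 A
  P_R1 = I_R1² × R1 = (0.02778)² × 40 = 0.03086 W
Part 4:
  Power in each resistor, P = (ΔV)²/R:
    P_R1 = (15 - 13.89)²/40 = 0.03086 W
    P_R2 = (13.89 - 0)²/500 = 0.3858 W
  P_total = P_R1 + P_R2 = 0.4167 W

Final answers:
1. V_1 = 13.89 V
2. I_R2 = 0.02778 A
3. P_R1 = 0.03086 W
4. P_total = 0.4167 W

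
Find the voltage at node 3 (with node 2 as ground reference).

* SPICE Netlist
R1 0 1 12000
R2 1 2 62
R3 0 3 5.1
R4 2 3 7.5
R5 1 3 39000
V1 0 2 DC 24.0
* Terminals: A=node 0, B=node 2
Nodal analysis, taking node 2 as the 0 V reference.
Source V1 fixes V_0 = 24 V.
KCL at each unknown node (sum of currents leaving = 0; resistances in Ω):
  Node 1: (V_1 - 24)/12000 + (V_1 - 0)/62 + (V_1 - V_3)/39000 = 0
  Node 3: (V_3 - 24)/5.1 + (V_3 - 0)/7.5 + (V_3 - V_1)/39000 = 0
Collecting terms (coefficients in siemens):
  0.01624·V_1 - 0.00002564·V_3 = 0.002
  0.3294·V_3 - 0.00002564·V_1 = 4.706
Determinant D = (0.01624)(0.3294) - (-0.00002564)(-0.00002564) = 0.005349
V_1 = [(0.002)(0.3294) - (-0.00002564)(4.706)]/D = 0.1457 V
V_3 = [(0.01624)(4.706) - (0.002)(-0.00002564)]/D = 14.28 V
The requested potential is V_3 = 14.28 V.

Final answer: V_3 = 14.28 V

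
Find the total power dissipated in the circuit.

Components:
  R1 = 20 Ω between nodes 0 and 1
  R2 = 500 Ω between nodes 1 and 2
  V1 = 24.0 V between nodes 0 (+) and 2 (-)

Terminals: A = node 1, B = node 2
Nodal analysis, taking node 2 as the 0 V reference.
Source V1 fixes V_0 = 24 V.
KCL at each unknown node (sum of currents leaving = 0; resistances in Ω):
  Node 1: (V_1 - 24)/20 + (V_1 - 0)/500 = 0
Collecting terms: 0.052 × V_1 = 1.2  =>  V_1 = 23.08 V
Power in each resistor, P = (ΔV)²/R:
  P_R1 = (24 - 23.08)²/20 = 0.0426 W
  P_R2 = (23.08 - 0)²/500 = 1.065 W
P_total = P_R1 + P_R2 = 1.108 W

Final answer: 1.108 W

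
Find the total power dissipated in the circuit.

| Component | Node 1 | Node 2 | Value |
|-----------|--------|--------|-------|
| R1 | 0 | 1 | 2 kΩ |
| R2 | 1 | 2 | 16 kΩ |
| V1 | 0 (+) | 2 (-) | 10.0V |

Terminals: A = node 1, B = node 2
Nodal analysis, taking node 2 as the 0 V reference.
Source V1 fixes V_0 = 10 V.
KCL at each unknown node (sum of currents leaving = 0; resistances in Ω):
  Node 1: (V_1 - 10)/2000 + (V_1 - 0)/16000 = 0
Collecting terms: 0.0005625 × V_1 = 0.005  =>  V_1 = 8.889 V
Power in each resistor, P = (ΔV)²/R:
  P_R1 = (10 - 8.889)²/2000 = 0.0006173 W
  P_R2 = (8.889 - 0)²/16000 = 0.004938 W
P_total = P_R1 + P_R2 = 0.005556 W

Final answer: 0.005556 W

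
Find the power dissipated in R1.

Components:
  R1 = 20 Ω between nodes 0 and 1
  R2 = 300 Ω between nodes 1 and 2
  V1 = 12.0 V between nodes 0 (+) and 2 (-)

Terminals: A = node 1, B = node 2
Nodal analysis, taking node 2 as the 0 V reference.
Source V1 fixes V_0 = 12 V.
KCL at each unknown node (sum of currents leaving = 0; resistances in Ω):
  Node 1: (V_1 - 12)/20 + (V_1 - 0)/300 = 0
Collecting terms: 0.05333 × V_1 = 0.6  =>  V_1 = 11.25 V
I_R1 = (V_0 - V_1)/R1 = (12 - 11.25)/20 = 0.0375 A
P_R1 = I_R1² × R1 = (0.0375)² × 20 = 0.02813 W

Final answer: 0.02813 W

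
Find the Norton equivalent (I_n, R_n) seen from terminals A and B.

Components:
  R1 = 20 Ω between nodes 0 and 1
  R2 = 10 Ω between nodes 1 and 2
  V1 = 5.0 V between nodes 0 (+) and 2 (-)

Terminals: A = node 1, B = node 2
Find the Thévenin equivalent first; then I_n = V_th/R_th and R_n = R_th.
Step 1 — V_th is the open-circuit voltage V_A - V_B (nothing connected across the terminals).
Nodal analysis, taking node 2 as the 0 V reference.
Source V1 fixes V_0 = 5 V.
KCL at each unknown node (sum of currents leaving = 0; resistances in Ω):
  Node 1: (V_1 - 5)/20 + (V_1 - 0)/10 = 0
Collecting terms: 0.15 × V_1 = 0.25  =>  V_1 = 1.667 V
V_th = V_1 - V_2 = 1.667 - 0 = 1.667 V
Step 2 — R_th: zero the source — replace V1 by a short circuit (node 2 merges into node 0) — and find the resistance seen between A (node 1) and B (node 0).
Reduce the network between node 1 (A) and node 0 (B) by series/parallel combination:
  Rp1 = R1 ‖ R2 (parallel, both between nodes 0 and 1) = 1/(1/20 + 1/10) = 6.667 Ω
R_th = 6.667 Ω
I_n = V_th/R_th = 1.667/6.667 = 0.25 A, and R_n = R_th = 6.667 Ω

Final answer: I_n = 0.25 A, R_n = 6.667 Ω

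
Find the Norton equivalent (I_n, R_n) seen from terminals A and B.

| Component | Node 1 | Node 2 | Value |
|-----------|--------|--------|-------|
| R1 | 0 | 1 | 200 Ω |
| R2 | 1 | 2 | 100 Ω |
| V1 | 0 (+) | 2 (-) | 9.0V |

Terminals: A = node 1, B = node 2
Find the Thévenin equivalent first; then I_n = V_th/R_th and R_n = R_th.
Step 1 — V_th is the open-circuit voltage V_A - V_B (nothing connected across the terminals).
Nodal analysis, taking node 2 as the 0 V reference.
Source V1 fixes V_0 = 9 V.
KCL at each unknown node (sum of currents leaving = 0; resistances in Ω):
  Node 1: (V_1 - 9)/200 + (V_1 - 0)/100 = 0
Collecting terms: 0.015 × V_1 = 0.045  =>  V_1 = 3 V
V_th = V_1 - V_2 = 3 - 0 = 3 V
Step 2 — R_th: zero the source — replace V1 by a short circuit (node 2 merges into node 0) — and find the resistance seen between A (node 1) and B (node 0).
Reduce the network between node 1 (A) and node 0 (B) by series/parallel combination:
  Rp1 = R1 ‖ R2 (parallel, both between nodes 0 and 1) = 1/(1/200 + 1/100) = 66.67 Ω
R_th = 66.67 Ω
I_n = V_th/R_th = 3/66.67 = 0.045 A, and R_n = R_th = 66.67 Ω

Final answer: I_n = 0.045 A, R_n = 66.67 Ω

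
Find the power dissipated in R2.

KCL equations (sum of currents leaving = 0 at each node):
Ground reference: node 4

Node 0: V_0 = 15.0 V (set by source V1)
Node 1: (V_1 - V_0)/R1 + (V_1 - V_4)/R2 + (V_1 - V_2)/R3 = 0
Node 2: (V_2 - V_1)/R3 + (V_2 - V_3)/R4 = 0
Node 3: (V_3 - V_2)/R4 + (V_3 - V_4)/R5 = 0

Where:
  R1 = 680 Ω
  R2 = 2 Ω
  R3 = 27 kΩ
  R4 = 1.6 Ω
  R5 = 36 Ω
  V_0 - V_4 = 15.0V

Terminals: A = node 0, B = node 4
Nodal analysis, taking node 4 as the 0 V reference.
Source V1 fixes V_0 = 15 V.
KCL at each unknown node (sum of currents leaving = 0; resistances in Ω):
  Node 1: (V_1 - 15)/680 + (V_1 - 0)/2 + (V_1 - V_2)/27000 = 0
  Node 2: (V_2 - V_1)/27000 + (V_2 - V_3)/1.6 = 0
  Node 3: (V_3 - V_2)/1.6 + (V_3 - 0)/36 = 0
Collecting terms (coefficients in siemens):
  0.5015·V_1 - 0.00003704·V_2 = 0.02206
  0.625·V_2 - 0.00003704·V_1 - 0.625·V_3 = 0
  0.6528·V_3 - 0.625·V_2 = 0
Solving these 3 simultaneous equations (Gaussian elimination) gives:
  V_1 = 0.04399 V, V_2 = 0.00006117 V, V_3 = 0.00005857 V
I_R2 = (V_1 - V_4)/R2 = (0.04399 - 0)/2 = 0.02199 A
P_R2 = I_R2² × R2 = (0.02199)² × 2 = 0.0009673 W

Final answer: 0.0009673 W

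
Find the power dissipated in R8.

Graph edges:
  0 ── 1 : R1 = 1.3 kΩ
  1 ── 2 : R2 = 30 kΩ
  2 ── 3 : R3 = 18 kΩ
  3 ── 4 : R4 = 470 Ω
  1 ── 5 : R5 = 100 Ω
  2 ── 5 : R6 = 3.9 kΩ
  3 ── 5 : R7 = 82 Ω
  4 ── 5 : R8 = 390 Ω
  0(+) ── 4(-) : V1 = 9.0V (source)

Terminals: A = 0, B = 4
Nodal analysis, taking node 4 as the 0 V reference.
Source V1 fixes V_0 = 9 V.
KCL at each unknown node (sum of currents leaving = 0; resistances in Ω):
  Node 1: (V_1 - 9)/1300 + (V_1 - V_2)/30000 + (V_1 - V_5)/100 = 0
  Node 2: (V_2 - V_1)/30000 + (V_2 - V_3)/18000 + (V_2 - V_5)/3900 = 0
  Node 3: (V_3 - V_2)/18000 + (V_3 - 0)/470 + (V_3 - V_5)/82 = 0
  Node 5: (V_5 - V_1)/100 + (V_5 - V_2)/3900 + (V_5 - V_3)/82 + (V_5 - 0)/390 = 0
Collecting terms (coefficients in siemens):
  0.0108·V_1 - 0.00003333·V_2 - 0.01·V_5 = 0.006923
  0.0003453·V_2 - 0.00003333·V_1 - 0.00005556·V_3 - 0.0002564·V_5 = 0
  0.01438·V_3 - 0.00005556·V_2 - 0.0122·V_5 = 0
  0.02502·V_5 - 0.01·V_1 - 0.0002564·V_2 - 0.0122·V_3 = 0
Solving these 4 simultaneous equations (Gaussian elimination) gives:
  V_1 = 1.814 V, V_2 = 1.286 V, V_3 = 1.076 V, V_5 = 1.263 V
I_R8 = (V_4 - V_5)/R8 = (0 - 1.263)/390 = -0.003238 A
P_R8 = I_R8² × R8 = (-0.003238)² × 390 = 0.004089 W

Final answer: 0.004089 W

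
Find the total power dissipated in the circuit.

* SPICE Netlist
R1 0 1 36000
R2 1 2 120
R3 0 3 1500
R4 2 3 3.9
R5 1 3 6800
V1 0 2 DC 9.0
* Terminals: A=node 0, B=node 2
Nodal analysis, taking node 2 as the 0 V reference.
Source V1 fixes V_0 = 9 V.
KCL at each unknown node (sum of currents leaving = 0; resistances in Ω):
  Node 1: (V_1 - 9)/36000 + (V_1 - 0)/120 + (V_1 - V_3)/6800 = 0
  Node 3: (V_3 - 9)/1500 + (V_3 - 0)/3.9 + (V_3 - V_1)/6800 = 0
Collecting terms (coefficients in siemens):
  0.008508·V_1 - 0.0001471·V_3 = 0.00025
  0.2572·V_3 - 0.0001471·V_1 = 0.006
Determinant D = (0.008508)(0.2572) - (-0.0001471)(-0.0001471) = 0.002188
V_1 = [(0.00025)(0.2572) - (-0.0001471)(0.006)]/D = 0.02979 V
V_3 = [(0.008508)(0.006) - (0.00025)(-0.0001471)]/D = 0.02334 V
Power in each resistor, P = (ΔV)²/R:
  P_R1 = (9 - 0.02979)²/36000 = 0.002235 W
  P_R2 = (0.02979 - 0)²/120 = 0.000007394 W
  P_R3 = (9 - 0.02334)²/1500 = 0.05372 W
  P_R4 = (0 - 0.02334)²/3.9 = 0.0001397 W
  P_R5 = (0.02979 - 0.02334)²/6800 = 0.000000006107 W
P_total = P_R1 + P_R2 + P_R3 + P_R4 + P_R5 = 0.0561 W

Final answer: 0.0561 W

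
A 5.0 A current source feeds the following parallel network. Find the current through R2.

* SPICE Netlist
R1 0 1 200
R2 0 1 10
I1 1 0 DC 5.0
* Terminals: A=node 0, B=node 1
All resistors sit directly between nodes 0 and 1, so they are in parallel and share one voltage V; the full source current 5 A splits among them.
1/R_par = 1/200 + 1/10 = 0.105 S  =>  R_par = 9.524 Ω
V = I × R_par = 5 × 9.524 = 47.62 V
I_R2 = V/R2 = 47.62/10 = 4.762 A

Final answer: 4.762 A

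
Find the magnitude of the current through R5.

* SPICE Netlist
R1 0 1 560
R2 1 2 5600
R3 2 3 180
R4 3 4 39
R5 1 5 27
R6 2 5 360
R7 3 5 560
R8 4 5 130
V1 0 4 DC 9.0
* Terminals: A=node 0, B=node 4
Nodal analysis, taking node 4 as the 0 V reference.
Source V1 fixes V_0 = 9 V.
KCL at each unknown node (sum of currents leaving = 0; resistances in Ω):
  Node 1: (V_1 - 9)/560 + (V_1 - V_2)/5600 + (V_1 - V_5)/27 = 0
  Node 2: (V_2 - V_1)/5600 + (V_2 - V_3)/180 + (V_2 - V_5)/360 = 0
  Node 3: (V_3 - V_2)/180 + (V_3 - 0)/39 + (V_3 - V_5)/560 = 0
  Node 5: (V_5 - V_1)/27 + (V_5 - V_2)/360 + (V_5 - V_3)/560 + (V_5 - 0)/130 = 0
Collecting terms (coefficients in siemens):
  0.039·V_1 - 0.0001786·V_2 - 0.03704·V_5 = 0.01607
  0.008512·V_2 - 0.0001786·V_1 - 0.005556·V_3 - 0.002778·V_5 = 0
  0.03298·V_3 - 0.005556·V_2 - 0.001786·V_5 = 0
  0.04929·V_5 - 0.03704·V_1 - 0.002778·V_2 - 0.001786·V_3 = 0
Solving these 4 simultaneous equations (Gaussian elimination) gives:
  V_1 = 1.564 V, V_2 = 0.5288 V, V_3 = 0.1546 V, V_5 = 1.211 V
I_R5 = (V_1 - V_5)/R5 = (1.564 - 1.211)/27 = 0.01309 A
|I_R5| = 0.01309 A

Final answer: |I_R5| = 0.01309 A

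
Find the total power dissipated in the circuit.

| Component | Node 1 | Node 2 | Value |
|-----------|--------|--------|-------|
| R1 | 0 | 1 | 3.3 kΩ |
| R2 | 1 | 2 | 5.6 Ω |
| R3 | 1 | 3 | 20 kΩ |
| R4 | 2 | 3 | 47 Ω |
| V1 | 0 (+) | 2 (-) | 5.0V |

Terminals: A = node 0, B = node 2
Nodal analysis, taking node 2 as the 0 V reference.
Source V1 fixes V_0 = 5 V.
KCL at each unknown node (sum of currents leaving = 0; resistances in Ω):
  Node 1: (V_1 - 5)/3300 + (V_1 - 0)/5.6 + (V_1 - V_3)/20000 = 0
  Node 3: (V_3 - V_1)/20000 + (V_3 - 0)/47 = 0
Collecting terms (coefficients in siemens):
  0.1789·V_1 - 0.00005·V_3 = 0.001515
  0.02133·V_3 - 0.00005·V_1 = 0
Determinant D = (0.1789)(0.02133) - (-0.00005)(-0.00005) = 0.003816
V_1 = [(0.001515)(0.02133) - (-0.00005)(0)]/D = 0.008468 V
V_3 = [(0.1789)(0) - (0.001515)(-0.00005)]/D = 0.00001985 V
Power in each resistor, P = (ΔV)²/R:
  P_R1 = (5 - 0.008468)²/3300 = 0.00755 W
  P_R2 = (0.008468 - 0)²/5.6 = 0.00001281 W
  P_R3 = (0.008468 - 0.00001985)²/20000 = 0.000000003569 W
  P_R4 = (0 - 0.00001985)²/47 = 0.000000000008386 W
P_total = P_R1 + P_R2 + P_R3 + P_R4 = 0.007563 W

Final answer: 0.007563 W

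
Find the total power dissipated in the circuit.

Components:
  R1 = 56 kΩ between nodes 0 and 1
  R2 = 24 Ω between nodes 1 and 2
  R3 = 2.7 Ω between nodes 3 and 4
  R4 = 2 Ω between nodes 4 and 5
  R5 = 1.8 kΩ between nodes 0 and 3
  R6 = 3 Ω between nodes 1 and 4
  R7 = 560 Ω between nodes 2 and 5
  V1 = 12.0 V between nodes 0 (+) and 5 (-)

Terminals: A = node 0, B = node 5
Nodal analysis, taking node 5 as the 0 V reference.
Source V1 fixes V_0 = 12 V.
KCL at each unknown node (sum of currents leaving = 0; resistances in Ω):
  Node 1: (V_1 - 12)/56000 + (V_1 - V_2)/24 + (V_1 - V_4)/3 = 0
  Node 2: (V_2 - V_1)/24 + (V_2 - 0)/560 = 0
  Node 3: (V_3 - V_4)/2.7 + (V_3 - 12)/1800 = 0
  Node 4: (V_4 - V_3)/2.7 + (V_4 - 0)/2 + (V_4 - V_1)/3 = 0
Collecting terms (coefficients in siemens):
  0.375·V_1 - 0.04167·V_2 - 0.3333·V_4 = 0.0002143
  0.04345·V_2 - 0.04167·V_1 = 0
  0.3709·V_3 - 0.3704·V_4 = 0.006667
  1.204·V_4 - 0.3333·V_1 - 0.3704·V_3 = 0
Solving these 4 simultaneous equations (Gaussian elimination) gives:
  V_1 = 0.01425 V, V_2 = 0.01366 V, V_3 = 0.03163 V, V_4 = 0.01368 V
Power in each resistor, P = (ΔV)²/R:
  P_R1 = (12 - 0.01425)²/56000 = 0.002565 W
  P_R2 = (0.01425 - 0.01366)²/24 = 0.00000001428 W
  P_R3 = (0.03163 - 0.01368)²/2.7 = 0.0001194 W
  P_R4 = (0.01368 - 0)²/2 = 0.00009354 W
  P_R5 = (12 - 0.03163)²/1800 = 0.07958 W
  P_R6 = (0.01425 - 0.01368)²/3 = 0.0000001079 W
  P_R7 = (0.01366 - 0)²/560 = 0.0000003333 W
P_total = P_R1 + P_R2 + P_R3 + P_R4 + P_R5 + P_R6 + P_R7 = 0.08236 W

Final answer: 0.08236 W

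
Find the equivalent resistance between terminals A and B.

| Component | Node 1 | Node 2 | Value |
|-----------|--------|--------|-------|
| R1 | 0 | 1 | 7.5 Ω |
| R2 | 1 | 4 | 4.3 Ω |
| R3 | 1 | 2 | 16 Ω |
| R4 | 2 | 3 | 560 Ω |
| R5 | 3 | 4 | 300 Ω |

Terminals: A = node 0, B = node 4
Reduce the network between node 0 (A) and node 4 (B) by series/parallel combination:
  Rs1 = R3 + R4 (series, joined only at node 2) = 16 + 560 = 576 Ω
  Rs2 = R5 + Rs1 (series, joined only at node 3) = 300 + 576 = 876 Ω
  Rp1 = R2 ‖ Rs2 (parallel, both between nodes 1 and 4) = 1/(1/4.3 + 1/876) = 4.279 Ω
  Rs3 = R1 + Rp1 (series, joined only at node 1) = 7.5 + 4.279 = 11.78 Ω
R_eq = 11.78 Ω

Final answer: 11.78 Ω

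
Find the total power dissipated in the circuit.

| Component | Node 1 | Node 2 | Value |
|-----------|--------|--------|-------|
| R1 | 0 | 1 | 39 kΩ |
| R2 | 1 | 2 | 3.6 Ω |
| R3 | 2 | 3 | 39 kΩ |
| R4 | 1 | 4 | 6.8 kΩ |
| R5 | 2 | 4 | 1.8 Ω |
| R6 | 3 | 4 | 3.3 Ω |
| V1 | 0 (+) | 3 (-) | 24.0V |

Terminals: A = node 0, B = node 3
Nodal analysis, taking node 3 as the 0 V reference.
Source V1 fixes V_0 = 24 V.
KCL at each unknown node (sum of currents leaving = 0; resistances in Ω):
  Node 1: (V_1 - 24)/39000 + (V_1 - V_2)/3.6 + (V_1 - V_4)/6800 = 0
  Node 2: (V_2 - V_1)/3.6 + (V_2 - 0)/39000 + (V_2 - V_4)/1.8 = 0
  Node 4: (V_4 - V_1)/6800 + (V_4 - V_2)/1.8 + (V_4 - 0)/3.3 = 0
Collecting terms (coefficients in siemens):
  0.278·V_1 - 0.2778·V_2 - 0.0001471·V_4 = 0.0006154
  0.8334·V_2 - 0.2778·V_1 - 0.5556·V_4 = 0
  0.8587·V_4 - 0.0001471·V_1 - 0.5556·V_2 = 0
Solving these 3 simultaneous equations (Gaussian elimination) gives:
  V_1 = 0.00535 V, V_2 = 0.003136 V, V_4 = 0.00203 V
Power in each resistor, P = (ΔV)²/R:
  P_R1 = (24 - 0.00535)²/39000 = 0.01476 W
  P_R2 = (0.00535 - 0.003136)²/3.6 = 0.000001361 W
  P_R3 = (0.003136 - 0)²/39000 = 0.0000000002522 W
  P_R4 = (0.00535 - 0.00203)²/6800 = 0.000000001621 W
  P_R5 = (0.003136 - 0.00203)²/1.8 = 0.0000006801 W
  P_R6 = (0 - 0.00203)²/3.3 = 0.000001249 W
P_total = P_R1 + P_R2 + P_R3 + P_R4 + P_R5 + P_R6 = 0.01477 W

Final answer: 0.01477 W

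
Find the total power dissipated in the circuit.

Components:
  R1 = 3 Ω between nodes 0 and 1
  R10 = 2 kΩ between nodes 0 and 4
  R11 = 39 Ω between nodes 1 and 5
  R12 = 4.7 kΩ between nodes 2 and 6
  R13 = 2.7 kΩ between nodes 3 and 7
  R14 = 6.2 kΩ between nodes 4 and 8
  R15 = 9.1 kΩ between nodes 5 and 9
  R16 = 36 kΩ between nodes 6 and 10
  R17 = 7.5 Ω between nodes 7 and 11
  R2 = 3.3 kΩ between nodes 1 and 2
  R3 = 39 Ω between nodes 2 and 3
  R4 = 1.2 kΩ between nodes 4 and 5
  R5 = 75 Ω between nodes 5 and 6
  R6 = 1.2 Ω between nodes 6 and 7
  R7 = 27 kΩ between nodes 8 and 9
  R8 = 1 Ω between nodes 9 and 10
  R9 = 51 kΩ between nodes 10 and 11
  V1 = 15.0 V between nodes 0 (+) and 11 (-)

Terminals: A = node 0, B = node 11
Nodal analysis, taking node 11 as the 0 V reference.
Source V1 fixes V_0 = 15 V.
KCL at each unknown node (sum of currents leaving = 0; resistances in Ω):
  Node 1: (V_1 - 15)/3 + (V_1 - V_2)/3300 + (V_1 - V_5)/39 = 0
  Node 2: (V_2 - V_1)/3300 + (V_2 - V_3)/39 + (V_2 - V_6)/4700 = 0
  Node 3: (V_3 - V_2)/39 + (V_3 - V_7)/2700 = 0
  Node 4: (V_4 - V_5)/1200 + (V_4 - 15)/2000 + (V_4 - V_8)/6200 = 0
  Node 5: (V_5 - V_4)/1200 + (V_5 - V_6)/75 + (V_5 - V_1)/39 + (V_5 - V_9)/9100 = 0
  Node 6: (V_6 - V_5)/75 + (V_6 - V_7)/1.2 + (V_6 - V_2)/4700 + (V_6 - V_10)/36000 = 0
  Node 7: (V_7 - V_6)/1.2 + (V_7 - V_3)/2700 + (V_7 - 0)/7.5 = 0
  Node 8: (V_8 - V_9)/27000 + (V_8 - V_4)/6200 = 0
  Node 9: (V_9 - V_8)/27000 + (V_9 - V_10)/1 + (V_9 - V_5)/9100 = 0
  Node 10: (V_10 - V_9)/1 + (V_10 - 0)/51000 + (V_10 - V_6)/36000 = 0
Collecting terms (coefficients in siemens):
  0.3593·V_1 - 0.000303·V_2 - 0.02564·V_5 = 5
  0.02616·V_2 - 0.000303·V_1 - 0.02564·V_3 - 0.0002128·V_6 = 0
  0.02601·V_3 - 0.02564·V_2 - 0.0003704·V_7 = 0
  0.001495·V_4 - 0.0008333·V_5 - 0.0001613·V_8 = 0.0075
  0.03992·V_5 - 0.02564·V_1 - 0.0008333·V_4 - 0.01333·V_6 - 0.0001099·V_9 = 0
  0.8469·V_6 - 0.0002128·V_2 - 0.01333·V_5 - 0.8333·V_7 - 0.00002778·V_10 = 0
  0.967·V_7 - 0.0003704·V_3 - 0.8333·V_6 = 0
  0.0001983·V_8 - 0.0001613·V_4 - 0.00003704·V_9 = 0
  1·V_9 - 0.0001099·V_5 - 0.00003704·V_8 - 1·V_10 = 0
  1·V_10 - 0.00002778·V_6 - 1·V_9 = 0
Solving these 10 simultaneous equations (Gaussian elimination) gives:
  V_1 = 14.64 V, V_2 = 5.672 V, V_3 = 5.605 V, V_4 = 11.8 V
  V_5 = 10.03 V, V_6 = 1.063 V, V_7 = 0.9181 V, V_8 = 11.08 V
  V_9 = 7.934 V, V_10 = 7.933 V
Power in each resistor, P = (ΔV)²/R:
  P_R1 = (15 - 14.64)²/3 = 0.0439 W
  P_R2 = (14.64 - 5.672)²/3300 = 0.02435 W
  P_R3 = (5.672 - 5.605)²/39 = 0.0001175 W
  P_R4 = (11.8 - 10.03)²/1200 = 0.002635 W
  P_R5 = (10.03 - 1.063)²/75 = 1.071 W
  P_R6 = (1.063 - 0.9181)²/1.2 = 0.01747 W
  P_R7 = (11.08 - 7.934)²/27000 = 0.0003668 W
  P_R8 = (7.934 - 7.933)²/1 = 0.00000012 W
  P_R9 = (7.933 - 0)²/51000 = 0.001234 W
  P_R10 = (15 - 11.8)²/2000 = 0.005109 W
  P_R11 = (14.64 - 10.03)²/39 = 0.5453 W
  P_R12 = (5.672 - 1.063)²/4700 = 0.004521 W
  P_R13 = (5.605 - 0.9181)²/2700 = 0.008135 W
  P_R14 = (11.8 - 11.08)²/6200 = 0.00008423 W
  P_R15 = (10.03 - 7.934)²/9100 = 0.0004808 W
  P_R16 = (1.063 - 7.933)²/36000 = 0.001311 W
  P_R17 = (0.9181 - 0)²/7.5 = 0.1124 W
P_total = P_R1 + P_R2 + P_R3 + P_R4 + P_R5 + P_R6 + P_R7 + P_R8 + P_R9 + P_R10 + P_R11 + P_R12 + P_R13 + P_R14 + P_R15 + P_R16 + P_R17 = 1.838 W

Final answer: 1.838 W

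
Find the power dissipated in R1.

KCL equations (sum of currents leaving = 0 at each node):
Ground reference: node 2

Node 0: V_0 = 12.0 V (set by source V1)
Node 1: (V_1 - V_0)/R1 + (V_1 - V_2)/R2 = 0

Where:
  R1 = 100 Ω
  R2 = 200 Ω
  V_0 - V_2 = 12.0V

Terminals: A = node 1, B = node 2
Nodal analysis, taking node 2 as the 0 V reference.
Source V1 fixes V_0 = 12 V.
KCL at each unknown node (sum of currents leaving = 0; resistances in Ω):
  Node 1: (V_1 - 12)/100 + (V_1 - 0)/200 = 0
Collecting terms: 0.015 × V_1 = 0.12  =>  V_1 = 8 V
I_R1 = (V_0 - V_1)/R1 = (12 - 8)/100 = 0.04 A
P_R1 = I_R1² × R1 = (0.04)² × 100 = 0.16 W

Final answer: 0.16 W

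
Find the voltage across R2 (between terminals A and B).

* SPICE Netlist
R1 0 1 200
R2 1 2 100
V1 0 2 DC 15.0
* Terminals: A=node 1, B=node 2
R1 and R2 are in series across V1 (node 0 → node 1 → node 2), and the output A–B is taken across R2, so this is a voltage divider.
Series current: I = V1/(R1 + R2) = 15/(200 + 100) = 15/300 = 0.05 A
V_R2 = I × R2 = V1 × R2/(R1 + R2) = 15 × 100/300 = 5 V

Final answer: 5 V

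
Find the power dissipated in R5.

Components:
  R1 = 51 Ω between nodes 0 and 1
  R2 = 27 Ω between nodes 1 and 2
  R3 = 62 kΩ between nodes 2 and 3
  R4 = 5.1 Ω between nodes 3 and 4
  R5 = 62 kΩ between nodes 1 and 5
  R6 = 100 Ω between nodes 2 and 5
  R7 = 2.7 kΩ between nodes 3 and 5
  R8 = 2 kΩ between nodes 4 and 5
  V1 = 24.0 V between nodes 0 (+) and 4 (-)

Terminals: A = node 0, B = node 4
Nodal analysis, taking node 4 as the 0 V reference.
Source V1 fixes V_0 = 24 V.
KCL at each unknown node (sum of currents leaving = 0; resistances in Ω):
  Node 1: (V_1 - 24)/51 + (V_1 - V_2)/27 + (V_1 - V_5)/62000 = 0
  Node 2: (V_2 - V_1)/27 + (V_2 - V_3)/62000 + (V_2 - V_5)/100 = 0
  Node 3: (V_3 - V_2)/62000 + (V_3 - 0)/5.1 + (V_3 - V_5)/2700 = 0
  Node 5: (V_5 - V_1)/62000 + (V_5 - V_2)/100 + (V_5 - V_3)/2700 + (V_5 - 0)/2000 = 0
Collecting terms (coefficients in siemens):
  0.05666·V_1 - 0.03704·V_2 - 0.00001613·V_5 = 0.4706
  0.04705·V_2 - 0.03704·V_1 - 0.00001613·V_3 - 0.01·V_5 = 0
  0.1965·V_3 - 0.00001613·V_2 - 0.0003704·V_5 = 0
  0.01089·V_5 - 0.00001613·V_1 - 0.01·V_2 - 0.0003704·V_3 = 0
Solving these 4 simultaneous equations (Gaussian elimination) gives:
  V_1 = 23.06 V, V_2 = 22.56 V, V_3 = 0.04099 V, V_5 = 20.76 V
I_R5 = (V_1 - V_5)/R5 = (23.06 - 20.76)/62000 = 0.00003707 A
P_R5 = I_R5² × R5 = (0.00003707)² × 62000 = 0.00008519 W

Final answer: 8.519e-05 W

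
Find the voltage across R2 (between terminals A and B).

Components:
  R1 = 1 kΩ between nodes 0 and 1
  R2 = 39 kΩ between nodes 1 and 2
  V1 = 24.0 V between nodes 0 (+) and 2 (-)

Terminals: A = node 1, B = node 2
R1 and R2 are in series across V1 (node 0 → node 1 → node 2), and the output A–B is taken across R2, so this is a voltage divider.
Series current: I = V1/(R1 + R2) = 24/(1000 + 39000) = 24/40000 = 0.0006 A
V_R2 = I × R2 = V1 × R2/(R1 + R2) = 24 × 39000/40000 = 23.4 V

Final answer: 23.4 V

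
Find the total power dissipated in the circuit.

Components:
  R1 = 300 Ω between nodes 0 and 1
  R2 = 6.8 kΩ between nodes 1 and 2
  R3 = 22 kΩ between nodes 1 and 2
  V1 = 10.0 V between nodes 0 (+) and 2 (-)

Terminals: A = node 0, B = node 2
Nodal analysis, taking node 2 as the 0 V reference.
Source V1 fixes V_0 = 10 V.
KCL at each unknown node (sum of currents leaving = 0; resistances in Ω):
  Node 1: (V_1 - 10)/300 + (V_1 - 0)/6800 + (V_1 - 0)/22000 = 0
Collecting terms: 0.003526 × V_1 = 0.03333  =>  V_1 = 9.454 V
Power in each resistor, P = (ΔV)²/R:
  P_R1 = (10 - 9.454)²/300 = 0.0009937 W
  P_R2 = (9.454 - 0)²/6800 = 0.01314 W
  P_R3 = (9.454 - 0)²/22000 = 0.004063 W
P_total = P_R1 + P_R2 + P_R3 = 0.0182 W

Final answer: 0.0182 W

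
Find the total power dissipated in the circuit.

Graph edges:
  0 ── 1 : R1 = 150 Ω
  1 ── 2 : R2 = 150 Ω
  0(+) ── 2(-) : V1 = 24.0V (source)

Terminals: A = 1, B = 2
Nodal analysis, taking node 2 as the 0 V reference.
Source V1 fixes V_0 = 24 V.
KCL at each unknown node (sum of currents leaving = 0; resistances in Ω):
  Node 1: (V_1 - 24)/150 + (V_1 - 0)/150 = 0
Collecting terms: 0.01333 × V_1 = 0.16  =>  V_1 = 12 V
Power in each resistor, P = (ΔV)²/R:
  P_R1 = (24 - 12)²/150 = 0.96 W
  P_R2 = (12 - 0)²/150 = 0.96 W
P_total = P_R1 + P_R2 = 1.92 W

Final answer: 1.92 W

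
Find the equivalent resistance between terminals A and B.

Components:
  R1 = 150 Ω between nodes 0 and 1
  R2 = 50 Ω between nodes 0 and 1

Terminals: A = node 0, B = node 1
Reduce the network between node 0 (A) and node 1 (B) by series/parallel combination:
  Rp1 = R1 ‖ R2 (parallel, both between nodes 0 and 1) = 1/(1/150 + 1/50) = 37.5 Ω
R_eq = 37.5 Ω

Final answer: 37.5 Ω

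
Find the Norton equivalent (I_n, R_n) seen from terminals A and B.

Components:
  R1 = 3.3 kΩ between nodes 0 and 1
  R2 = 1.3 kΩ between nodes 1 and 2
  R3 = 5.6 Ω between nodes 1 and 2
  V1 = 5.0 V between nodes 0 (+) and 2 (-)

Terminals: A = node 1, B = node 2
Find the Thévenin equivalent first; then I_n = V_th/R_th and R_n = R_th.
Step 1 — V_th is the open-circuit voltage V_A - V_B (nothing connected across the terminals).
Nodal analysis, taking node 2 as the 0 V reference.
Source V1 fixes V_0 = 5 V.
KCL at each unknown node (sum of currents leaving = 0; resistances in Ω):
  Node 1: (V_1 - 5)/3300 + (V_1 - 0)/1300 + (V_1 - 0)/5.6 = 0
Collecting terms: 0.1796 × V_1 = 0.001515  =>  V_1 = 0.008434 V
V_th = V_1 - V_2 = 0.008434 - 0 = 0.008434 V
Step 2 — R_th: zero the source — replace V1 by a short circuit (node 2 merges into node 0) — and find the resistance seen between A (node 1) and B (node 0).
Reduce the network between node 1 (A) and node 0 (B) by series/parallel combination:
  Rp1 = R1 ‖ R2 ‖ R3 (parallel, all between nodes 0 and 1) = 1/(1/3300 + 1/1300 + 1/5.6) = 5.567 Ω
R_th = 5.567 Ω
I_n = V_th/R_th = 0.008434/5.567 = 0.001515 A, and R_n = R_th = 5.567 Ω

Final answer: I_n = 0.001515 A, R_n = 5.567 Ω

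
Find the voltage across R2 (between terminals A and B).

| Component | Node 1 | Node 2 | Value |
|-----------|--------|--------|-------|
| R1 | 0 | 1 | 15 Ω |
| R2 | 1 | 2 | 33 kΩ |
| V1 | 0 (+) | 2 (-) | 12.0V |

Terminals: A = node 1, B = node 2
R1 and R2 are in series across V1 (node 0 → node 1 → node 2), and the output A–B is taken across R2, so this is a voltage divider.
Series current: I = V1/(R1 + R2) = 12/(15 + 33000) = 12/33020 = 0.0003635 A
V_R2 = I × R2 = V1 × R2/(R1 + R2) = 12 × 33000/33020 = 11.99 V

Final answer: 11.99 V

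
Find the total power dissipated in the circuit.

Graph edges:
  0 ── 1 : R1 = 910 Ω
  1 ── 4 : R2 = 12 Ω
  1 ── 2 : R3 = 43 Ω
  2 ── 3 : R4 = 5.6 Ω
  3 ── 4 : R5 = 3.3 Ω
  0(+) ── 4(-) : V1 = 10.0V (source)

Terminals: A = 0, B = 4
Nodal analysis, taking node 4 as the 0 V reference.
Source V1 fixes V_0 = 10 V.
KCL at each unknown node (sum of currents leaving = 0; resistances in Ω):
  Node 1: (V_1 - 10)/910 + (V_1 - 0)/12 + (V_1 - V_2)/43 = 0
  Node 2: (V_2 - V_1)/43 + (V_2 - V_3)/5.6 = 0
  Node 3: (V_3 - V_2)/5.6 + (V_3 - 0)/3.3 = 0
Collecting terms (coefficients in siemens):
  0.1077·V_1 - 0.02326·V_2 = 0.01099
  0.2018·V_2 - 0.02326·V_1 - 0.1786·V_3 = 0
  0.4816·V_3 - 0.1786·V_2 = 0
Solving these 3 simultaneous equations (Gaussian elimination) gives:
  V_1 = 0.106 V, V_2 = 0.01817 V, V_3 = 0.006738 V
Power in each resistor, P = (ΔV)²/R:
  P_R1 = (10 - 0.106)²/910 = 0.1076 W
  P_R2 = (0.106 - 0)²/12 = 0.0009358 W
  P_R3 = (0.106 - 0.01817)²/43 = 0.0001793 W
  P_R4 = (0.01817 - 0.006738)²/5.6 = 0.00002335 W
  P_R5 = (0.006738 - 0)²/3.3 = 0.00001376 W
P_total = P_R1 + P_R2 + P_R3 + P_R4 + P_R5 = 0.1087 W

Final answer: 0.1087 W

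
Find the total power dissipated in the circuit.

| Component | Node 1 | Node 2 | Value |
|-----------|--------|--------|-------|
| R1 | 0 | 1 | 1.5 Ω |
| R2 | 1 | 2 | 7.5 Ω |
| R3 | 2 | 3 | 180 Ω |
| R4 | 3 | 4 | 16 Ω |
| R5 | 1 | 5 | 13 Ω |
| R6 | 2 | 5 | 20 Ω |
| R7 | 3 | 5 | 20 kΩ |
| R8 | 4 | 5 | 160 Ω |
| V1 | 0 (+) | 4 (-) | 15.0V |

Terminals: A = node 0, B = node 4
Nodal analysis, taking node 4 as the 0 V reference.
Source V1 fixes V_0 = 15 V.
KCL at each unknown node (sum of currents leaving = 0; resistances in Ω):
  Node 1: (V_1 - 15)/1.5 + (V_1 - V_2)/7.5 + (V_1 - V_5)/13 = 0
  Node 2: (V_2 - V_1)/7.5 + (V_2 - V_3)/180 + (V_2 - V_5)/20 = 0
  Node 3: (V_3 - V_2)/180 + (V_3 - 0)/16 + (V_3 - V_5)/20000 = 0
  Node 5: (V_5 - V_1)/13 + (V_5 - V_2)/20 + (V_5 - V_3)/20000 + (V_5 - 0)/160 = 0
Collecting terms (coefficients in siemens):
  0.8769·V_1 - 0.1333·V_2 - 0.07692·V_5 = 10
  0.1889·V_2 - 0.1333·V_1 - 0.005556·V_3 - 0.05·V_5 = 0
  0.06811·V_3 - 0.005556·V_2 - 0.00005·V_5 = 0
  0.1332·V_5 - 0.07692·V_1 - 0.05·V_2 - 0.00005·V_3 = 0
Solving these 4 simultaneous equations (Gaussian elimination) gives:
  V_1 = 14.76 V, V_2 = 14.11 V, V_3 = 1.161 V, V_5 = 13.82 V
Power in each resistor, P = (ΔV)²/R:
  P_R1 = (15 - 14.76)²/1.5 = 0.0379 W
  P_R2 = (14.76 - 14.11)²/7.5 = 0.05619 W
  P_R3 = (14.11 - 1.161)²/180 = 0.9318 W
  P_R4 = (1.161 - 0)²/16 = 0.08429 W
  P_R5 = (14.76 - 13.82)²/13 = 0.06815 W
  P_R6 = (14.11 - 13.82)²/20 = 0.004266 W
  P_R7 = (1.161 - 13.82)²/20000 = 0.008012 W
  P_R8 = (0 - 13.82)²/160 = 1.194 W
P_total = P_R1 + P_R2 + P_R3 + P_R4 + P_R5 + P_R6 + P_R7 + P_R8 = 2.384 W

Final answer: 2.384 W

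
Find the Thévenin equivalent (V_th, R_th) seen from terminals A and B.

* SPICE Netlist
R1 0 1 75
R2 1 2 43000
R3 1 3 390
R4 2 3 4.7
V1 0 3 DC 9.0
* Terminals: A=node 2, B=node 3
Step 1 — V_th is the open-circuit voltage V_A - V_B (nothing connected across the terminals).
Nodal analysis, taking node 3 as the 0 V reference.
Source V1 fixes V_0 = 9 V.
KCL at each unknown node (sum of currents leaving = 0; resistances in Ω):
  Node 1: (V_1 - 9)/75 + (V_1 - V_2)/43000 + (V_1 - 0)/390 = 0
  Node 2: (V_2 - V_1)/43000 + (V_2 - 0)/4.7 = 0
Collecting terms (coefficients in siemens):
  0.01592·V_1 - 0.00002326·V_2 = 0.12
  0.2128·V_2 - 0.00002326·V_1 = 0
Determinant D = (0.01592)(0.2128) - (-0.00002326)(-0.00002326) = 0.003388
V_1 = [(0.12)(0.2128) - (-0.00002326)(0)]/D = 7.537 V
V_2 = [(0.01592)(0) - (0.12)(-0.00002326)]/D = 0.0008238 V
V_th = V_2 - V_3 = 0.0008238 - 0 = 0.0008238 V
Step 2 — R_th: zero the source — replace V1 by a short circuit (node 3 merges into node 0) — and find the resistance seen between A (node 2) and B (node 0).
Reduce the network between node 2 (A) and node 0 (B) by series/parallel combination:
  Rp1 = R1 ‖ R3 (parallel, both between nodes 0 and 1) = 1/(1/75 + 1/390) = 62.9 Ω
  Rs1 = R2 + Rp1 (series, joined only at node 1) = 43000 + 62.9 = 43060 Ω
  Rp2 = R4 ‖ Rs1 (parallel, both between nodes 0 and 2) = 1/(1/4.7 + 1/43060) = 4.699 Ω
R_th = 4.699 Ω

Final answer: V_th = 0.0008238 V, R_th = 4.699 Ω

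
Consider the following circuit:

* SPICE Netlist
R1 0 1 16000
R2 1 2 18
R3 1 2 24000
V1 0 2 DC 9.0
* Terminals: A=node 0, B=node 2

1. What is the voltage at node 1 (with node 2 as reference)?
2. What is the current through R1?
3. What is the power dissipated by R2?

Nodal analysis, taking node 2 as the 0 V reference.
Source V1 fixes V_0 = 9 V.
KCL at each unknown node (sum of currents leaving = 0; resistances in Ω):
  Node 1: (V_1 - 9)/16000 + (V_1 - 0)/18 + (V_1 - 0)/24000 = 0
Collecting terms: 0.05566 × V_1 = 0.0005625  =>  V_1 = 0.01011 V
Part 1:
  Read off the nodal solution: V_1 = 0.01011 V
Part 2:
  I_R1 = (V_0 - V_1)/R1 = (9 - 0.01011)/16000 = 0.0005619 A
  Magnitude: I_R1 = 0.0005619 A
Part 3:
  I_R2 = (V_1 - V_2)/R2 = (0.01011 - 0)/18 = 0.0005614 A
  P_R2 = I_R2² × R2 = (0.0005614)² × 18 = 0.000005674 W

Final answers:
1. V_1 = 0.01011 V
2. I_R1 = 0.0005619 A
3. P_R2 = 5.674e-06 W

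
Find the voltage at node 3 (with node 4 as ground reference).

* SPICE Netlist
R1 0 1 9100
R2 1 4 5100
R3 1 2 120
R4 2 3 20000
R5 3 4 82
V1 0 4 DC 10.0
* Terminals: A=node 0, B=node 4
Nodal analysis, taking node 4 as the 0 V reference.
Source V1 fixes V_0 = 10 V.
KCL at each unknown node (sum of currents leaving = 0; resistances in Ω):
  Node 1: (V_1 - 10)/9100 + (V_1 - 0)/5100 + (V_1 - V_2)/120 = 0
  Node 2: (V_2 - V_1)/120 + (V_2 - V_3)/20000 = 0
  Node 3: (V_3 - V_2)/20000 + (V_3 - 0)/82 = 0
Collecting terms (coefficients in siemens):
  0.008639·V_1 - 0.008333·V_2 = 0.001099
  0.008383·V_2 - 0.008333·V_1 - 0.00005·V_3 = 0
  0.01225·V_3 - 0.00005·V_2 = 0
Solving these 3 simultaneous equations (Gaussian elimination) gives:
  V_1 = 3.091 V, V_2 = 3.073 V, V_3 = 0.01255 V
The requested potential is V_3 = 0.01255 V.

Final answer: V_3 = 0.01255 V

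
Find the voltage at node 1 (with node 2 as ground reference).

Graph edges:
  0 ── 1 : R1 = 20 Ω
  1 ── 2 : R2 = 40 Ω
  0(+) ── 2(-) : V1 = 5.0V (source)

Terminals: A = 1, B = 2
Nodal analysis, taking node 2 as the 0 V reference.
Source V1 fixes V_0 = 5 V.
KCL at each unknown node (sum of currents leaving = 0; resistances in Ω):
  Node 1: (V_1 - 5)/20 + (V_1 - 0)/40 = 0
Collecting terms: 0.075 × V_1 = 0.25  =>  V_1 = 3.333 V
The requested potential is V_1 = 3.333 V.

Final answer: V_1 = 3.333 V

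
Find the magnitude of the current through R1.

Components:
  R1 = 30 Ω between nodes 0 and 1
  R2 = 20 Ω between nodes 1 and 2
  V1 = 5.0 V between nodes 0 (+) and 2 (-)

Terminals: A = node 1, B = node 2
Nodal analysis, taking node 2 as the 0 V reference.
Source V1 fixes V_0 = 5 V.
KCL at each unknown node (sum of currents leaving = 0; resistances in Ω):
  Node 1: (V_1 - 5)/30 + (V_1 - 0)/20 = 0
Collecting terms: 0.08333 × V_1 = 0.1667  =>  V_1 = 2 V
I_R1 = (V_0 - V_1)/R1 = (5 - 2)/30 = 0.1 A
|I_R1| = 0.1 A

Final answer: |I_R1| = 0.1 A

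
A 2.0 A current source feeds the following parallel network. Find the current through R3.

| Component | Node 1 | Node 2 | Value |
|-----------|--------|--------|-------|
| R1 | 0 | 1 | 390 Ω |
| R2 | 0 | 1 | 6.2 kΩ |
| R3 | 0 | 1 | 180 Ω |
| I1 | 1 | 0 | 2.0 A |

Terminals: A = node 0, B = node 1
All resistors sit directly between nodes 0 and 1, so they are in parallel and share one voltage V; the full source current 2 A splits among them.
1/R_par = 1/390 + 1/6200 + 1/180 = 0.008281 S  =>  R_par = 120.8 Ω
V = I × R_par = 2 × 120.8 = 241.5 V
I_R3 = V/R3 = 241.5/180 = 1.342 A

Final answer: 1.342 A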